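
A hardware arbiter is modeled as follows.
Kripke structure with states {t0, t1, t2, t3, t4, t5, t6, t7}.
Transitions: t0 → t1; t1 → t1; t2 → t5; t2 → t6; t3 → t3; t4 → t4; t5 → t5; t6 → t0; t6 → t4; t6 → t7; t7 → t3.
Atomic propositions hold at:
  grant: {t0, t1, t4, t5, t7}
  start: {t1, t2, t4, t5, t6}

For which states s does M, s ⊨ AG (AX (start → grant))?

Sat(start → grant) = {t0, t1, t3, t4, t5, t7}
Sat(AX (start → grant)) = {s : every successor in {t0, t1, t3, t4, t5, t7}} = {t0, t1, t3, t4, t5, t6, t7}
AG (AX (start → grant)): greatest fixpoint, start Z0 = {t0, t1, t3, t4, t5, t6, t7}, keep only states in Sat with every successor in Z. Already a fixed point.
Sat(AG (AX (start → grant))) = {t0, t1, t3, t4, t5, t6, t7}

{t0, t1, t3, t4, t5, t6, t7}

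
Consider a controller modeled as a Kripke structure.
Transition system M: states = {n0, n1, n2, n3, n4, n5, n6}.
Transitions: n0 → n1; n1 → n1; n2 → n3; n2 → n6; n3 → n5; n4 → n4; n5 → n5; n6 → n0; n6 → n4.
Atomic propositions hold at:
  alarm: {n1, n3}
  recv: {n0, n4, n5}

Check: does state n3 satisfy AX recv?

Sat(AX recv) = {s : every successor in {n0, n4, n5}} = {n3, n4, n5, n6}
n3 ∈ Sat(AX recv) = {n3, n4, n5, n6}, so the formula holds at n3.

Yes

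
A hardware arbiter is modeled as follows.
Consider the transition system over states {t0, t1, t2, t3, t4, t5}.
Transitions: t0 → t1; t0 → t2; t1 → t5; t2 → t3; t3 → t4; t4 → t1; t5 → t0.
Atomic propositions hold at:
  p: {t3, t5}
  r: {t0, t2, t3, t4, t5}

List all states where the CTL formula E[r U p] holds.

E[r U p]: least fixpoint, start Z0 = Sat(p) = {t3, t5}, add states in Sat(r) with some successor in Z. Z1 = {t2, t3, t5}; Z2 = {t0, t2, t3, t5}; fixed.
Sat(E[r U p]) = {t0, t2, t3, t5}

{t0, t2, t3, t5}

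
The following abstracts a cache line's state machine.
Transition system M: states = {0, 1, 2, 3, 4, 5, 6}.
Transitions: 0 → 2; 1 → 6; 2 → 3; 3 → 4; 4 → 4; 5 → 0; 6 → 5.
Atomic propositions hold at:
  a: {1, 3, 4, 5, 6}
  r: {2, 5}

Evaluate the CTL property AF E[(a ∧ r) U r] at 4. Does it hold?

Sat(a ∧ r) = {5}
E[(a ∧ r) U r]: least fixpoint, start Z0 = Sat(r) = {2, 5}, add states in Sat(a ∧ r) with some successor in Z. Already a fixed point.
Sat(E[(a ∧ r) U r]) = {2, 5}
AF E[(a ∧ r) U r]: least fixpoint, start Z0 = {2, 5}, add states with every successor in Z. Z1 = {0, 2, 5, 6}; Z2 = {0, 1, 2, 5, 6}; fixed.
Sat(AF E[(a ∧ r) U r]) = {0, 1, 2, 5, 6}
4 ∉ Sat(AF E[(a ∧ r) U r]) = {0, 1, 2, 5, 6}, so the formula does not hold at 4.

No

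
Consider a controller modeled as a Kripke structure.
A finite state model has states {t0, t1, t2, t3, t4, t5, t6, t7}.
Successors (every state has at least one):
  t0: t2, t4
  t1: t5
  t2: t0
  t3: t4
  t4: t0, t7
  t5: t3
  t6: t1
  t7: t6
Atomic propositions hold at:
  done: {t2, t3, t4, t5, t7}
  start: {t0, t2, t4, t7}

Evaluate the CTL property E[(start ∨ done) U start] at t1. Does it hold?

No

Sat(start ∨ done) = {t0, t2, t3, t4, t5, t7}
E[(start ∨ done) U start]: least fixpoint, start Z0 = Sat(start) = {t0, t2, t4, t7}, add states in Sat(start ∨ done) with some successor in Z. Z1 = {t0, t2, t3, t4, t7}; Z2 = {t0, t2, t3, t4, t5, t7}; fixed.
Sat(E[(start ∨ done) U start]) = {t0, t2, t3, t4, t5, t7}
t1 ∉ Sat(E[(start ∨ done) U start]) = {t0, t2, t3, t4, t5, t7}, so the formula does not hold at t1.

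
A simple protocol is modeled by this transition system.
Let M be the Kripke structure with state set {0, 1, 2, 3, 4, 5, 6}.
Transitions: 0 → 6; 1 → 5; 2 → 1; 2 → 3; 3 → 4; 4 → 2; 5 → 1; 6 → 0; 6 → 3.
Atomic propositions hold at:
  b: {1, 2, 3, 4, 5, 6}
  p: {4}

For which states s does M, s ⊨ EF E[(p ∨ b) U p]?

{0, 2, 3, 4, 6}

Sat(p ∨ b) = {1, 2, 3, 4, 5, 6}
E[(p ∨ b) U p]: least fixpoint, start Z0 = Sat(p) = {4}, add states in Sat(p ∨ b) with some successor in Z. Z1 = {3, 4}; Z2 = {2, 3, 4, 6}; fixed.
Sat(E[(p ∨ b) U p]) = {2, 3, 4, 6}
EF E[(p ∨ b) U p]: least fixpoint, start Z0 = {2, 3, 4, 6}, add states with some successor in Z. Z1 = {0, 2, 3, 4, 6}; fixed.
Sat(EF E[(p ∨ b) U p]) = {0, 2, 3, 4, 6}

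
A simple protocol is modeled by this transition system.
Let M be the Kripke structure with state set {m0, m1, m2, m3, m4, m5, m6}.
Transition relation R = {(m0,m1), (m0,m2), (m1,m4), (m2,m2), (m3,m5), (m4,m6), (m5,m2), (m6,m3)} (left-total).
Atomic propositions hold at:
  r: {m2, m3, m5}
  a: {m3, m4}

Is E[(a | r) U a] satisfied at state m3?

Sat(a | r) = {m2, m3, m4, m5}
E[(a | r) U a]: least fixpoint, start Z0 = Sat(a) = {m3, m4}, add states in Sat(a | r) with some successor in Z. Already a fixed point.
Sat(E[(a | r) U a]) = {m3, m4}
m3 ∈ Sat(E[(a | r) U a]) = {m3, m4}, so the formula holds at m3.

Yes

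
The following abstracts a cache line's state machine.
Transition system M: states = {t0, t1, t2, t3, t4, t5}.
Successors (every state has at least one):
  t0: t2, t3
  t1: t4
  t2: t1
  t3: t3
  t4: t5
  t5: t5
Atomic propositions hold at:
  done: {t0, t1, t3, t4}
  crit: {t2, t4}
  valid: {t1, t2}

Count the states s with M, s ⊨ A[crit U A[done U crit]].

A[done U crit]: least fixpoint, start Z0 = Sat(crit) = {t2, t4}, add states in Sat(done) with every successor in Z. Z1 = {t1, t2, t4}; fixed.
Sat(A[done U crit]) = {t1, t2, t4}
A[crit U A[done U crit]]: least fixpoint, start Z0 = Sat(A[done U crit]) = {t1, t2, t4}, add states in Sat(crit) with every successor in Z. Already a fixed point.
Sat(A[crit U A[done U crit]]) = {t1, t2, t4}
|Sat(A[crit U A[done U crit]])| = |{t1, t2, t4}| = 3.

3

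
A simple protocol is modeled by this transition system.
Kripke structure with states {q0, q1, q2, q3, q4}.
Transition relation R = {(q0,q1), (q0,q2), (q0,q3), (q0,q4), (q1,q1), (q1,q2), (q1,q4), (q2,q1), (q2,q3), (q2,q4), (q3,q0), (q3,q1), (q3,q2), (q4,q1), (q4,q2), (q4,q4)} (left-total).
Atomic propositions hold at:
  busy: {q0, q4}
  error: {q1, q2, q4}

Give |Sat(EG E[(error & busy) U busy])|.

2

Sat(error & busy) = {q4}
E[(error & busy) U busy]: least fixpoint, start Z0 = Sat(busy) = {q0, q4}, add states in Sat(error & busy) with some successor in Z. Already a fixed point.
Sat(E[(error & busy) U busy]) = {q0, q4}
EG E[(error & busy) U busy]: greatest fixpoint, start Z0 = {q0, q4}, keep only states in Sat with some successor in Z. Already a fixed point.
Sat(EG E[(error & busy) U busy]) = {q0, q4}
|Sat(EG E[(error & busy) U busy])| = |{q0, q4}| = 2.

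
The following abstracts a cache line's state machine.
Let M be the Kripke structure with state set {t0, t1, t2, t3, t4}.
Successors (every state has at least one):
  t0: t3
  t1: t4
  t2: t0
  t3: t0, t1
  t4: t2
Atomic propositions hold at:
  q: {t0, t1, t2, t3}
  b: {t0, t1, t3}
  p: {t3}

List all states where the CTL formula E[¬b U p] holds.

Sat(¬b) = {t2, t4}
E[¬b U p]: least fixpoint, start Z0 = Sat(p) = {t3}, add states in Sat(¬b) with some successor in Z. Already a fixed point.
Sat(E[¬b U p]) = {t3}

{t3}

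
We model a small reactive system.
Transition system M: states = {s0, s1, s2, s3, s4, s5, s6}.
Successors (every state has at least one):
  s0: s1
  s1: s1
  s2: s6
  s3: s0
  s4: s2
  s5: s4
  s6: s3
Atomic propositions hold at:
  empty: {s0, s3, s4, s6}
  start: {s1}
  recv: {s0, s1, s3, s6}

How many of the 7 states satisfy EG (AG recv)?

4

AG recv: greatest fixpoint, start Z0 = {s0, s1, s3, s6}, keep only states in Sat with every successor in Z. Already a fixed point.
Sat(AG recv) = {s0, s1, s3, s6}
EG (AG recv): greatest fixpoint, start Z0 = {s0, s1, s3, s6}, keep only states in Sat with some successor in Z. Already a fixed point.
Sat(EG (AG recv)) = {s0, s1, s3, s6}
|Sat(EG (AG recv))| = |{s0, s1, s3, s6}| = 4.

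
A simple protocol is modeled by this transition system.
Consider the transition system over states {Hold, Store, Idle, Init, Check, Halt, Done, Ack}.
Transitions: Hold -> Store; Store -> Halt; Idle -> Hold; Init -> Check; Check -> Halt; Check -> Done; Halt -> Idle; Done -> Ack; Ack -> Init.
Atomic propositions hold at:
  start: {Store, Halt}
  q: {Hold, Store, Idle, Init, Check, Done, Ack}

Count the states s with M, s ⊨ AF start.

4

AF start: least fixpoint, start Z0 = {Store, Halt}, add states with every successor in Z. Z1 = {Hold, Store, Halt}; Z2 = {Hold, Store, Idle, Halt}; fixed.
Sat(AF start) = {Hold, Store, Idle, Halt}
|Sat(AF start)| = |{Hold, Store, Idle, Halt}| = 4.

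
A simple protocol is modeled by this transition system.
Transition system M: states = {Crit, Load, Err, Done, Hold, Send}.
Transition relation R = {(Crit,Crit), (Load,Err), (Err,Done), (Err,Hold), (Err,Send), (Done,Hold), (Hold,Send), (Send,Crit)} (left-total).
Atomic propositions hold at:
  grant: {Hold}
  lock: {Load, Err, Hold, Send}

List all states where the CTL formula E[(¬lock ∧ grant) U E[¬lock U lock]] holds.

Sat(¬lock) = {Crit, Done}
Sat(¬lock ∧ grant) = ∅
E[¬lock U lock]: least fixpoint, start Z0 = Sat(lock) = {Load, Err, Hold, Send}, add states in Sat(¬lock) with some successor in Z. Z1 = {Load, Err, Done, Hold, Send}; fixed.
Sat(E[¬lock U lock]) = {Load, Err, Done, Hold, Send}
E[(¬lock ∧ grant) U E[¬lock U lock]]: least fixpoint, start Z0 = Sat(E[¬lock U lock]) = {Load, Err, Done, Hold, Send}, add states in Sat(¬lock ∧ grant) with some successor in Z. Already a fixed point.
Sat(E[(¬lock ∧ grant) U E[¬lock U lock]]) = {Load, Err, Done, Hold, Send}

{Load, Err, Done, Hold, Send}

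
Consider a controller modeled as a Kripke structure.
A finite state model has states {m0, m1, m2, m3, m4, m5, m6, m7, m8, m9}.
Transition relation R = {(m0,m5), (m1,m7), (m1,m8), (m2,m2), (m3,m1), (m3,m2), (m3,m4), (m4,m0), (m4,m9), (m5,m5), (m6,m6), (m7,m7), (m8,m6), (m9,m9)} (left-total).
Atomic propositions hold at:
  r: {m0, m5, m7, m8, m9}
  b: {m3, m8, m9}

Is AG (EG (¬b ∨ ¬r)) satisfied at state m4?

Sat(¬b) = {m0, m1, m2, m4, m5, m6, m7}
Sat(¬r) = {m1, m2, m3, m4, m6}
Sat(¬b ∨ ¬r) = {m0, m1, m2, m3, m4, m5, m6, m7}
EG (¬b ∨ ¬r): greatest fixpoint, start Z0 = {m0, m1, m2, m3, m4, m5, m6, m7}, keep only states in Sat with some successor in Z. Already a fixed point.
Sat(EG (¬b ∨ ¬r)) = {m0, m1, m2, m3, m4, m5, m6, m7}
AG (EG (¬b ∨ ¬r)): greatest fixpoint, start Z0 = {m0, m1, m2, m3, m4, m5, m6, m7}, keep only states in Sat with every successor in Z. Z1 = {m0, m2, m3, m5, m6, m7}; Z2 = {m0, m2, m5, m6, m7}; fixed.
Sat(AG (EG (¬b ∨ ¬r))) = {m0, m2, m5, m6, m7}
m4 ∉ Sat(AG (EG (¬b ∨ ¬r))) = {m0, m2, m5, m6, m7}, so the formula does not hold at m4.

No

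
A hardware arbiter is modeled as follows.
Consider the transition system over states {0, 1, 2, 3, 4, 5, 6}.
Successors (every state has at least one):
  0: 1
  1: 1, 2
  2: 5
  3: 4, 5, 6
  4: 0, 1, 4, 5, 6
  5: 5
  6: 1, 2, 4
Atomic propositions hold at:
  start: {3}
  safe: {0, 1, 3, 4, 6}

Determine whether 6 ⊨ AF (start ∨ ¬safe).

Sat(¬safe) = {2, 5}
Sat(start ∨ ¬safe) = {2, 3, 5}
AF (start ∨ ¬safe): least fixpoint, start Z0 = {2, 3, 5}, add states with every successor in Z. Already a fixed point.
Sat(AF (start ∨ ¬safe)) = {2, 3, 5}
6 ∉ Sat(AF (start ∨ ¬safe)) = {2, 3, 5}, so the formula does not hold at 6.

No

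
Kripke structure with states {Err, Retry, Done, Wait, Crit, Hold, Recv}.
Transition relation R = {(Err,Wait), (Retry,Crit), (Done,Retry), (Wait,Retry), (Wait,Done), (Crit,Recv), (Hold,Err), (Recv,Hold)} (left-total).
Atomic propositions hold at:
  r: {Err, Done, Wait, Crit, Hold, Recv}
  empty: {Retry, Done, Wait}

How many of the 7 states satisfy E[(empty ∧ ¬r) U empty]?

Sat(¬r) = {Retry}
Sat(empty ∧ ¬r) = {Retry}
E[(empty ∧ ¬r) U empty]: least fixpoint, start Z0 = Sat(empty) = {Retry, Done, Wait}, add states in Sat(empty ∧ ¬r) with some successor in Z. Already a fixed point.
Sat(E[(empty ∧ ¬r) U empty]) = {Retry, Done, Wait}
|Sat(E[(empty ∧ ¬r) U empty])| = |{Retry, Done, Wait}| = 3.

3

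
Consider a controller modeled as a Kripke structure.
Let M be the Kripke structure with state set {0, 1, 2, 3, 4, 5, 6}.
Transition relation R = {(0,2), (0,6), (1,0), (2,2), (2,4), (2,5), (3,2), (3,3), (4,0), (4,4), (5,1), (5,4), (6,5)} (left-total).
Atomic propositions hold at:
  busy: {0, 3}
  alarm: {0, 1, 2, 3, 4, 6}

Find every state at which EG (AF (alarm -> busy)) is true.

Sat(alarm -> busy) = {0, 3, 5}
AF (alarm -> busy): least fixpoint, start Z0 = {0, 3, 5}, add states with every successor in Z. Z1 = {0, 1, 3, 5, 6}; fixed.
Sat(AF (alarm -> busy)) = {0, 1, 3, 5, 6}
EG (AF (alarm -> busy)): greatest fixpoint, start Z0 = {0, 1, 3, 5, 6}, keep only states in Sat with some successor in Z. Already a fixed point.
Sat(EG (AF (alarm -> busy))) = {0, 1, 3, 5, 6}

{0, 1, 3, 5, 6}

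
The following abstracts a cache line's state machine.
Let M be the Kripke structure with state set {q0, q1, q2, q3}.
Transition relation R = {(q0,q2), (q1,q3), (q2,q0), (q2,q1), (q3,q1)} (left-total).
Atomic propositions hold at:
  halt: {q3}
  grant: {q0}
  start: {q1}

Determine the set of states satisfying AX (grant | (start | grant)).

{q2, q3}

Sat(start | grant) = {q0, q1}
Sat(grant | (start | grant)) = {q0, q1}
Sat(AX (grant | (start | grant))) = {s : every successor in {q0, q1}} = {q2, q3}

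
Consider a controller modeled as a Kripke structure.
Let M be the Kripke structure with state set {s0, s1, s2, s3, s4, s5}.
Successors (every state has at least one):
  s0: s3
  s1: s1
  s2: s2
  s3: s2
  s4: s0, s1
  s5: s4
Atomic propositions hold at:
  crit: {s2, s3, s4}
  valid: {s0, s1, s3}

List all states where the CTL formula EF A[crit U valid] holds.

{s0, s1, s3, s4, s5}

A[crit U valid]: least fixpoint, start Z0 = Sat(valid) = {s0, s1, s3}, add states in Sat(crit) with every successor in Z. Z1 = {s0, s1, s3, s4}; fixed.
Sat(A[crit U valid]) = {s0, s1, s3, s4}
EF A[crit U valid]: least fixpoint, start Z0 = {s0, s1, s3, s4}, add states with some successor in Z. Z1 = {s0, s1, s3, s4, s5}; fixed.
Sat(EF A[crit U valid]) = {s0, s1, s3, s4, s5}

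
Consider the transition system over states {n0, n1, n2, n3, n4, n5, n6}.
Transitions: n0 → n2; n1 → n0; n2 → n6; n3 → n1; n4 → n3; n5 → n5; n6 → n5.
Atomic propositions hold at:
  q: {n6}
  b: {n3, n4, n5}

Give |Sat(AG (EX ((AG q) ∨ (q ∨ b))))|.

3

AG q: greatest fixpoint, start Z0 = {n6}, keep only states in Sat with every successor in Z. Z1 = ∅; fixed.
Sat(AG q) = ∅
Sat(q ∨ b) = {n3, n4, n5, n6}
Sat((AG q) ∨ (q ∨ b)) = {n3, n4, n5, n6}
Sat(EX ((AG q) ∨ (q ∨ b))) = {s : some successor in {n3, n4, n5, n6}} = {n2, n4, n5, n6}
AG (EX ((AG q) ∨ (q ∨ b))): greatest fixpoint, start Z0 = {n2, n4, n5, n6}, keep only states in Sat with every successor in Z. Z1 = {n2, n5, n6}; fixed.
Sat(AG (EX ((AG q) ∨ (q ∨ b)))) = {n2, n5, n6}
|Sat(AG (EX ((AG q) ∨ (q ∨ b))))| = |{n2, n5, n6}| = 3.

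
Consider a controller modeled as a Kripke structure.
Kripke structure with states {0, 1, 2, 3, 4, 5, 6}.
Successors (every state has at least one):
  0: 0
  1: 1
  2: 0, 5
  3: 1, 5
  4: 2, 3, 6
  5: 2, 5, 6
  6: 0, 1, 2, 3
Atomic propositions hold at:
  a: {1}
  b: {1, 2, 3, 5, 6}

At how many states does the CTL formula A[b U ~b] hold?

2

Sat(~b) = {0, 4}
A[b U ~b]: least fixpoint, start Z0 = Sat(~b) = {0, 4}, add states in Sat(b) with every successor in Z. Already a fixed point.
Sat(A[b U ~b]) = {0, 4}
|Sat(A[b U ~b])| = |{0, 4}| = 2.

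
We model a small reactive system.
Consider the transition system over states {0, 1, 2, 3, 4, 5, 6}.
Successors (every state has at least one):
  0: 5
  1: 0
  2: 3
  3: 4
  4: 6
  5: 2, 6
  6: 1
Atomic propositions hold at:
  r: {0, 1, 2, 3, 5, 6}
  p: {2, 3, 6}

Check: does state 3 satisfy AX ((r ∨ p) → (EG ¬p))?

Sat(r ∨ p) = {0, 1, 2, 3, 5, 6}
Sat(¬p) = {0, 1, 4, 5}
EG ¬p: greatest fixpoint, start Z0 = {0, 1, 4, 5}, keep only states in Sat with some successor in Z. Z1 = {0, 1}; Z2 = {1}; Z3 = ∅; fixed.
Sat(EG ¬p) = ∅
Sat((r ∨ p) → (EG ¬p)) = {4}
Sat(AX ((r ∨ p) → (EG ¬p))) = {s : every successor in {4}} = {3}
3 ∈ Sat(AX ((r ∨ p) → (EG ¬p))) = {3}, so the formula holds at 3.

Yes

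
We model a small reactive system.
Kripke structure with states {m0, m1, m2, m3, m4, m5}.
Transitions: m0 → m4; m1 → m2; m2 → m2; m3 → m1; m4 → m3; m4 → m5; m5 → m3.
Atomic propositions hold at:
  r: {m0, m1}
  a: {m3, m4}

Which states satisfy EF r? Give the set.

EF r: least fixpoint, start Z0 = {m0, m1}, add states with some successor in Z. Z1 = {m0, m1, m3}; Z2 = {m0, m1, m3, m4, m5}; fixed.
Sat(EF r) = {m0, m1, m3, m4, m5}

{m0, m1, m3, m4, m5}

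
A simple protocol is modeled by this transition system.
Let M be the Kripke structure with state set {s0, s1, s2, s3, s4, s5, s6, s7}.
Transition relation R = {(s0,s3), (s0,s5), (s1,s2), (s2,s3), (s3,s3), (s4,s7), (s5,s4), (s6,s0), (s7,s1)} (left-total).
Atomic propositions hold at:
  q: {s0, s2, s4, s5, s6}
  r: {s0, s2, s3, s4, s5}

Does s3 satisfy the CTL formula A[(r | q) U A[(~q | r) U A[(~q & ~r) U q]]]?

No

Sat(r | q) = {s0, s2, s3, s4, s5, s6}
Sat(~q) = {s1, s3, s7}
Sat(~q | r) = {s0, s1, s2, s3, s4, s5, s7}
Sat(~r) = {s1, s6, s7}
Sat(~q & ~r) = {s1, s7}
A[(~q & ~r) U q]: least fixpoint, start Z0 = Sat(q) = {s0, s2, s4, s5, s6}, add states in Sat(~q & ~r) with every successor in Z. Z1 = {s0, s1, s2, s4, s5, s6}; Z2 = {s0, s1, s2, s4, s5, s6, s7}; fixed.
Sat(A[(~q & ~r) U q]) = {s0, s1, s2, s4, s5, s6, s7}
A[(~q | r) U A[(~q & ~r) U q]]: least fixpoint, start Z0 = Sat(A[(~q & ~r) U q]) = {s0, s1, s2, s4, s5, s6, s7}, add states in Sat(~q | r) with every successor in Z. Already a fixed point.
Sat(A[(~q | r) U A[(~q & ~r) U q]]) = {s0, s1, s2, s4, s5, s6, s7}
A[(r | q) U A[(~q | r) U A[(~q & ~r) U q]]]: least fixpoint, start Z0 = Sat(A[(~q | r) U A[(~q & ~r) U q]]) = {s0, s1, s2, s4, s5, s6, s7}, add states in Sat(r | q) with every successor in Z. Already a fixed point.
Sat(A[(r | q) U A[(~q | r) U A[(~q & ~r) U q]]]) = {s0, s1, s2, s4, s5, s6, s7}
s3 ∉ Sat(A[(r | q) U A[(~q | r) U A[(~q & ~r) U q]]]) = {s0, s1, s2, s4, s5, s6, s7}, so the formula does not hold at s3.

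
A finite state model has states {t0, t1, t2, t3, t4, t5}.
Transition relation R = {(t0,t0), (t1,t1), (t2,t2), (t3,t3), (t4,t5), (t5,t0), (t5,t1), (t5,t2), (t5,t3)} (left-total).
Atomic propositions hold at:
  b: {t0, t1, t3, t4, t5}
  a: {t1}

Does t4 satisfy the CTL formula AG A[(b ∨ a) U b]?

No

Sat(b ∨ a) = {t0, t1, t3, t4, t5}
A[(b ∨ a) U b]: least fixpoint, start Z0 = Sat(b) = {t0, t1, t3, t4, t5}, add states in Sat(b ∨ a) with every successor in Z. Already a fixed point.
Sat(A[(b ∨ a) U b]) = {t0, t1, t3, t4, t5}
AG A[(b ∨ a) U b]: greatest fixpoint, start Z0 = {t0, t1, t3, t4, t5}, keep only states in Sat with every successor in Z. Z1 = {t0, t1, t3, t4}; Z2 = {t0, t1, t3}; fixed.
Sat(AG A[(b ∨ a) U b]) = {t0, t1, t3}
t4 ∉ Sat(AG A[(b ∨ a) U b]) = {t0, t1, t3}, so the formula does not hold at t4.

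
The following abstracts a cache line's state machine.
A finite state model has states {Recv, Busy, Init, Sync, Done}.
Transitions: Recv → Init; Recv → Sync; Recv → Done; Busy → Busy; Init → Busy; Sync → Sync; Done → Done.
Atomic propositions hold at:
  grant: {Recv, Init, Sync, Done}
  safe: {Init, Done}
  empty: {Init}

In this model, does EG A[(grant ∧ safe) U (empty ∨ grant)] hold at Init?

No

Sat(grant ∧ safe) = {Init, Done}
Sat(empty ∨ grant) = {Recv, Init, Sync, Done}
A[(grant ∧ safe) U (empty ∨ grant)]: least fixpoint, start Z0 = Sat((empty ∨ grant)) = {Recv, Init, Sync, Done}, add states in Sat(grant ∧ safe) with every successor in Z. Already a fixed point.
Sat(A[(grant ∧ safe) U (empty ∨ grant)]) = {Recv, Init, Sync, Done}
EG A[(grant ∧ safe) U (empty ∨ grant)]: greatest fixpoint, start Z0 = {Recv, Init, Sync, Done}, keep only states in Sat with some successor in Z. Z1 = {Recv, Sync, Done}; fixed.
Sat(EG A[(grant ∧ safe) U (empty ∨ grant)]) = {Recv, Sync, Done}
Init ∉ Sat(EG A[(grant ∧ safe) U (empty ∨ grant)]) = {Recv, Sync, Done}, so the formula does not hold at Init.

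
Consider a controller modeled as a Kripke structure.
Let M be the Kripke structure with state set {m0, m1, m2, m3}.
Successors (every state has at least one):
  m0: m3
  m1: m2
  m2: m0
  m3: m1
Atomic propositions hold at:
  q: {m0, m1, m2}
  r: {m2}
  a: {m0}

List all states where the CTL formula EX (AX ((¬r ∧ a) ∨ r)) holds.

{m1, m3}

Sat(¬r) = {m0, m1, m3}
Sat(¬r ∧ a) = {m0}
Sat((¬r ∧ a) ∨ r) = {m0, m2}
Sat(AX ((¬r ∧ a) ∨ r)) = {s : every successor in {m0, m2}} = {m1, m2}
Sat(EX (AX ((¬r ∧ a) ∨ r))) = {s : some successor in {m1, m2}} = {m1, m3}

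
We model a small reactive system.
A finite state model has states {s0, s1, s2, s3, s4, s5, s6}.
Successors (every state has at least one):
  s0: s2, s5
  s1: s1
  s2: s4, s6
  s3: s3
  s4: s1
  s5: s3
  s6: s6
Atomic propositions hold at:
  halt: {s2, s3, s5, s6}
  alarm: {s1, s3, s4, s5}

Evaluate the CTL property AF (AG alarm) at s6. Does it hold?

AG alarm: greatest fixpoint, start Z0 = {s1, s3, s4, s5}, keep only states in Sat with every successor in Z. Already a fixed point.
Sat(AG alarm) = {s1, s3, s4, s5}
AF (AG alarm): least fixpoint, start Z0 = {s1, s3, s4, s5}, add states with every successor in Z. Already a fixed point.
Sat(AF (AG alarm)) = {s1, s3, s4, s5}
s6 ∉ Sat(AF (AG alarm)) = {s1, s3, s4, s5}, so the formula does not hold at s6.

No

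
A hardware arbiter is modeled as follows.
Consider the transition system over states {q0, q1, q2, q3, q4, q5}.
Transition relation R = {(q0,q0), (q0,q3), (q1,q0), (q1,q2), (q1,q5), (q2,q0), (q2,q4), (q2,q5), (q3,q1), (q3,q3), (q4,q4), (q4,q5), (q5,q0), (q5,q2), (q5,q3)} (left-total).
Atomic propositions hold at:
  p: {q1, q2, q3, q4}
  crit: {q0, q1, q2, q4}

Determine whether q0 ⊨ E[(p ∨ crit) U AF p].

Yes

Sat(p ∨ crit) = {q0, q1, q2, q3, q4}
AF p: least fixpoint, start Z0 = {q1, q2, q3, q4}, add states with every successor in Z. Already a fixed point.
Sat(AF p) = {q1, q2, q3, q4}
E[(p ∨ crit) U AF p]: least fixpoint, start Z0 = Sat(AF p) = {q1, q2, q3, q4}, add states in Sat(p ∨ crit) with some successor in Z. Z1 = {q0, q1, q2, q3, q4}; fixed.
Sat(E[(p ∨ crit) U AF p]) = {q0, q1, q2, q3, q4}
q0 ∈ Sat(E[(p ∨ crit) U AF p]) = {q0, q1, q2, q3, q4}, so the formula holds at q0.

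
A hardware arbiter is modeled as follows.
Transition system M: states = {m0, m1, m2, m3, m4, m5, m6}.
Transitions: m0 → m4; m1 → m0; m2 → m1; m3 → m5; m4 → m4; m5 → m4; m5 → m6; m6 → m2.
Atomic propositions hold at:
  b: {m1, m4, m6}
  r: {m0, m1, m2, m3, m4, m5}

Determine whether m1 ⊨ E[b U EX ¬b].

Yes

Sat(¬b) = {m0, m2, m3, m5}
Sat(EX ¬b) = {s : some successor in {m0, m2, m3, m5}} = {m1, m3, m6}
E[b U EX ¬b]: least fixpoint, start Z0 = Sat(EX ¬b) = {m1, m3, m6}, add states in Sat(b) with some successor in Z. Already a fixed point.
Sat(E[b U EX ¬b]) = {m1, m3, m6}
m1 ∈ Sat(E[b U EX ¬b]) = {m1, m3, m6}, so the formula holds at m1.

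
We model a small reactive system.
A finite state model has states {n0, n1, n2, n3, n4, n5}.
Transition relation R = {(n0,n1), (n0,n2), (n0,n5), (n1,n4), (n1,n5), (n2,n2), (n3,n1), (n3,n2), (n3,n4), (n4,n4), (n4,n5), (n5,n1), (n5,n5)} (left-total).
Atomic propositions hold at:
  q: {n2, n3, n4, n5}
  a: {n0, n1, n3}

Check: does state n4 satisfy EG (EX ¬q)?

Sat(¬q) = {n0, n1}
Sat(EX ¬q) = {s : some successor in {n0, n1}} = {n0, n3, n5}
EG (EX ¬q): greatest fixpoint, start Z0 = {n0, n3, n5}, keep only states in Sat with some successor in Z. Z1 = {n0, n5}; fixed.
Sat(EG (EX ¬q)) = {n0, n5}
n4 ∉ Sat(EG (EX ¬q)) = {n0, n5}, so the formula does not hold at n4.

No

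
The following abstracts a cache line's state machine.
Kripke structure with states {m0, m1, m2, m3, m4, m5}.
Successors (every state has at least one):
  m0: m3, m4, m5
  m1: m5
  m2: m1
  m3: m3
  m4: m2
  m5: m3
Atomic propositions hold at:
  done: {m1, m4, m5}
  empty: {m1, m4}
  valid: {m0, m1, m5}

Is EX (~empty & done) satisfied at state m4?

Sat(~empty) = {m0, m2, m3, m5}
Sat(~empty & done) = {m5}
Sat(EX (~empty & done)) = {s : some successor in {m5}} = {m0, m1}
m4 ∉ Sat(EX (~empty & done)) = {m0, m1}, so the formula does not hold at m4.

No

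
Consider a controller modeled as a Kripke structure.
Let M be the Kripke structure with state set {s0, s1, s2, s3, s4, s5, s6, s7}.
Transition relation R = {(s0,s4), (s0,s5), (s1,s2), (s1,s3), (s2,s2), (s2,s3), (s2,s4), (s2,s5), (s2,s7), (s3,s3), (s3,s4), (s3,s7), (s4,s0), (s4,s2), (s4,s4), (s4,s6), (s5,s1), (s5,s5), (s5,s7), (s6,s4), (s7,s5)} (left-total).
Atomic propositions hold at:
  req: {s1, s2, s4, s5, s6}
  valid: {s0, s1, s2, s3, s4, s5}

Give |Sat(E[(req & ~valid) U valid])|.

7

Sat(~valid) = {s6, s7}
Sat(req & ~valid) = {s6}
E[(req & ~valid) U valid]: least fixpoint, start Z0 = Sat(valid) = {s0, s1, s2, s3, s4, s5}, add states in Sat(req & ~valid) with some successor in Z. Z1 = {s0, s1, s2, s3, s4, s5, s6}; fixed.
Sat(E[(req & ~valid) U valid]) = {s0, s1, s2, s3, s4, s5, s6}
|Sat(E[(req & ~valid) U valid])| = |{s0, s1, s2, s3, s4, s5, s6}| = 7.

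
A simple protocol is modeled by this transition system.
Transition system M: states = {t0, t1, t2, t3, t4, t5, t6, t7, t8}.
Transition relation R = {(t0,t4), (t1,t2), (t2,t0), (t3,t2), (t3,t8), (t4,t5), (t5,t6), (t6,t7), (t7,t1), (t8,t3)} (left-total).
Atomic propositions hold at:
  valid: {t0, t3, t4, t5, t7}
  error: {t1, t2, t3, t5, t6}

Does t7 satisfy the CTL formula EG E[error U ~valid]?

No

Sat(~valid) = {t1, t2, t6, t8}
E[error U ~valid]: least fixpoint, start Z0 = Sat(~valid) = {t1, t2, t6, t8}, add states in Sat(error) with some successor in Z. Z1 = {t1, t2, t3, t5, t6, t8}; fixed.
Sat(E[error U ~valid]) = {t1, t2, t3, t5, t6, t8}
EG E[error U ~valid]: greatest fixpoint, start Z0 = {t1, t2, t3, t5, t6, t8}, keep only states in Sat with some successor in Z. Z1 = {t1, t3, t5, t8}; Z2 = {t3, t8}; fixed.
Sat(EG E[error U ~valid]) = {t3, t8}
t7 ∉ Sat(EG E[error U ~valid]) = {t3, t8}, so the formula does not hold at t7.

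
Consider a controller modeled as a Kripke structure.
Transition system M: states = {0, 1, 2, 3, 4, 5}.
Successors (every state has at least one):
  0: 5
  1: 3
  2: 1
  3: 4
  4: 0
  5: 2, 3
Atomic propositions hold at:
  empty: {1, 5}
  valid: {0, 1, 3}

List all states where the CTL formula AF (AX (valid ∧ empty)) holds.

{2}

Sat(valid ∧ empty) = {1}
Sat(AX (valid ∧ empty)) = {s : every successor in {1}} = {2}
AF (AX (valid ∧ empty)): least fixpoint, start Z0 = {2}, add states with every successor in Z. Already a fixed point.
Sat(AF (AX (valid ∧ empty))) = {2}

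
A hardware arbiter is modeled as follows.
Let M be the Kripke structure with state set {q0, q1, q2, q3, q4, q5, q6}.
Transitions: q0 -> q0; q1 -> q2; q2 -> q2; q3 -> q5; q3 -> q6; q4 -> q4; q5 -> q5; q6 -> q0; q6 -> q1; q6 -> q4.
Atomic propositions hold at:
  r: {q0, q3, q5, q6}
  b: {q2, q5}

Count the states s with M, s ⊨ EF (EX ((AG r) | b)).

AG r: greatest fixpoint, start Z0 = {q0, q3, q5, q6}, keep only states in Sat with every successor in Z. Z1 = {q0, q3, q5}; Z2 = {q0, q5}; fixed.
Sat(AG r) = {q0, q5}
Sat((AG r) | b) = {q0, q2, q5}
Sat(EX ((AG r) | b)) = {s : some successor in {q0, q2, q5}} = {q0, q1, q2, q3, q5, q6}
EF (EX ((AG r) | b)): least fixpoint, start Z0 = {q0, q1, q2, q3, q5, q6}, add states with some successor in Z. Already a fixed point.
Sat(EF (EX ((AG r) | b))) = {q0, q1, q2, q3, q5, q6}
|Sat(EF (EX ((AG r) | b)))| = |{q0, q1, q2, q3, q5, q6}| = 6.

6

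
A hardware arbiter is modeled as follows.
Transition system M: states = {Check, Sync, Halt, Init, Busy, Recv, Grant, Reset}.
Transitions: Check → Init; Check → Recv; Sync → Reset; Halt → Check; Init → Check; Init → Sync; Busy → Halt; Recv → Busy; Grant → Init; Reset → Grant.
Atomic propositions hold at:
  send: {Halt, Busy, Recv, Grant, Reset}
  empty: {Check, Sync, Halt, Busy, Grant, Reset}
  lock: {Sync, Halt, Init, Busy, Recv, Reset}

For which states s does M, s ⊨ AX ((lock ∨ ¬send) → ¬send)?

{Halt, Init, Grant, Reset}

Sat(¬send) = {Check, Sync, Init}
Sat(lock ∨ ¬send) = {Check, Sync, Halt, Init, Busy, Recv, Reset}
Sat((lock ∨ ¬send) → ¬send) = {Check, Sync, Init, Grant}
Sat(AX ((lock ∨ ¬send) → ¬send)) = {s : every successor in {Check, Sync, Init, Grant}} = {Halt, Init, Grant, Reset}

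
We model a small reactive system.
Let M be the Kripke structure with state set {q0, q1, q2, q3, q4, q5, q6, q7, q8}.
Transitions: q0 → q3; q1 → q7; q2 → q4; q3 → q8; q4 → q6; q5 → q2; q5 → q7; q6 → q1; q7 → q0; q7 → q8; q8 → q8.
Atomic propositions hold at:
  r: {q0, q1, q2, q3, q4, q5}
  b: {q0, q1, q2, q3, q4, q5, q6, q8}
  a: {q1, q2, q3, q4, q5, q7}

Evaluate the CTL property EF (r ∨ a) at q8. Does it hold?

Sat(r ∨ a) = {q0, q1, q2, q3, q4, q5, q7}
EF (r ∨ a): least fixpoint, start Z0 = {q0, q1, q2, q3, q4, q5, q7}, add states with some successor in Z. Z1 = {q0, q1, q2, q3, q4, q5, q6, q7}; fixed.
Sat(EF (r ∨ a)) = {q0, q1, q2, q3, q4, q5, q6, q7}
q8 ∉ Sat(EF (r ∨ a)) = {q0, q1, q2, q3, q4, q5, q6, q7}, so the formula does not hold at q8.

No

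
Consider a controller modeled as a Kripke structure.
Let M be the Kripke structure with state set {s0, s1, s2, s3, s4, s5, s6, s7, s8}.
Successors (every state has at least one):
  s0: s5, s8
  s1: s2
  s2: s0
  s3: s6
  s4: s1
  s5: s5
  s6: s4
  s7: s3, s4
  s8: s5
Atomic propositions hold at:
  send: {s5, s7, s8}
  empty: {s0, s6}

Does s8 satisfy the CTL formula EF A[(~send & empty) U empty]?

No

Sat(~send) = {s0, s1, s2, s3, s4, s6}
Sat(~send & empty) = {s0, s6}
A[(~send & empty) U empty]: least fixpoint, start Z0 = Sat(empty) = {s0, s6}, add states in Sat(~send & empty) with every successor in Z. Already a fixed point.
Sat(A[(~send & empty) U empty]) = {s0, s6}
EF A[(~send & empty) U empty]: least fixpoint, start Z0 = {s0, s6}, add states with some successor in Z. Z1 = {s0, s2, s3, s6}; Z2 = {s0, s1, s2, s3, s6, s7}; Z3 = {s0, s1, s2, s3, s4, s6, s7}; fixed.
Sat(EF A[(~send & empty) U empty]) = {s0, s1, s2, s3, s4, s6, s7}
s8 ∉ Sat(EF A[(~send & empty) U empty]) = {s0, s1, s2, s3, s4, s6, s7}, so the formula does not hold at s8.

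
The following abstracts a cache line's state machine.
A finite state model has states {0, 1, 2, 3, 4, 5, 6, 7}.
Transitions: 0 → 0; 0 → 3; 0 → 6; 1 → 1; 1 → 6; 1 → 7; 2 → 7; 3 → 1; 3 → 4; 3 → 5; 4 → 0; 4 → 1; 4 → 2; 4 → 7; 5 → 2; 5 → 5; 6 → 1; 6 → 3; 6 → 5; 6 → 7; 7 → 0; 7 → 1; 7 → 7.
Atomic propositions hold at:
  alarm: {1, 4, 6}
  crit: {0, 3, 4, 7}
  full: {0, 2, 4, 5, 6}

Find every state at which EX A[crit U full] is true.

A[crit U full]: least fixpoint, start Z0 = Sat(full) = {0, 2, 4, 5, 6}, add states in Sat(crit) with every successor in Z. Already a fixed point.
Sat(A[crit U full]) = {0, 2, 4, 5, 6}
Sat(EX A[crit U full]) = {s : some successor in {0, 2, 4, 5, 6}} = {0, 1, 3, 4, 5, 6, 7}

{0, 1, 3, 4, 5, 6, 7}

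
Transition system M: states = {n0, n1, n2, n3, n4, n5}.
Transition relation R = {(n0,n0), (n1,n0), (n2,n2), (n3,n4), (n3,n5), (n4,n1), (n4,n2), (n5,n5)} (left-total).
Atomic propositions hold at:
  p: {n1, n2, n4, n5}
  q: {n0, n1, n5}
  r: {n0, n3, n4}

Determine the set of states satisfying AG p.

AG p: greatest fixpoint, start Z0 = {n1, n2, n4, n5}, keep only states in Sat with every successor in Z. Z1 = {n2, n4, n5}; Z2 = {n2, n5}; fixed.
Sat(AG p) = {n2, n5}

{n2, n5}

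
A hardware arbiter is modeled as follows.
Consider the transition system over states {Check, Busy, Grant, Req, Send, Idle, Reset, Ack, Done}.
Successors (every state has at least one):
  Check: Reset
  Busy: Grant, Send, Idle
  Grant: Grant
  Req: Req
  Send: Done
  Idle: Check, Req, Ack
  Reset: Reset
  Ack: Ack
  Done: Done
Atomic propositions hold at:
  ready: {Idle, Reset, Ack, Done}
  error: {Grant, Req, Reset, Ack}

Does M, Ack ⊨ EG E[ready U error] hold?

E[ready U error]: least fixpoint, start Z0 = Sat(error) = {Grant, Req, Reset, Ack}, add states in Sat(ready) with some successor in Z. Z1 = {Grant, Req, Idle, Reset, Ack}; fixed.
Sat(E[ready U error]) = {Grant, Req, Idle, Reset, Ack}
EG E[ready U error]: greatest fixpoint, start Z0 = {Grant, Req, Idle, Reset, Ack}, keep only states in Sat with some successor in Z. Already a fixed point.
Sat(EG E[ready U error]) = {Grant, Req, Idle, Reset, Ack}
Ack ∈ Sat(EG E[ready U error]) = {Grant, Req, Idle, Reset, Ack}, so the formula holds at Ack.

Yes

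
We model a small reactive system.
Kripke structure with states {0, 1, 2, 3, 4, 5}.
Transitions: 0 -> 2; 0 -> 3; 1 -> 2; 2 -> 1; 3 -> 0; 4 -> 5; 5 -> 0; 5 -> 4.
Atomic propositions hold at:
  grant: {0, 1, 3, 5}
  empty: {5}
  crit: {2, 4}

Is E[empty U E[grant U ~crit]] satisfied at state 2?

No

Sat(~crit) = {0, 1, 3, 5}
E[grant U ~crit]: least fixpoint, start Z0 = Sat(~crit) = {0, 1, 3, 5}, add states in Sat(grant) with some successor in Z. Already a fixed point.
Sat(E[grant U ~crit]) = {0, 1, 3, 5}
E[empty U E[grant U ~crit]]: least fixpoint, start Z0 = Sat(E[grant U ~crit]) = {0, 1, 3, 5}, add states in Sat(empty) with some successor in Z. Already a fixed point.
Sat(E[empty U E[grant U ~crit]]) = {0, 1, 3, 5}
2 ∉ Sat(E[empty U E[grant U ~crit]]) = {0, 1, 3, 5}, so the formula does not hold at 2.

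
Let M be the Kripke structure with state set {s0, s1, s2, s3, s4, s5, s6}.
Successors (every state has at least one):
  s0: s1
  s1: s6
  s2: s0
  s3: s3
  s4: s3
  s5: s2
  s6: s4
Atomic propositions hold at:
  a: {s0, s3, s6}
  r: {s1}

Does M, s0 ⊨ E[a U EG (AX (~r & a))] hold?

No

Sat(~r) = {s0, s2, s3, s4, s5, s6}
Sat(~r & a) = {s0, s3, s6}
Sat(AX (~r & a)) = {s : every successor in {s0, s3, s6}} = {s1, s2, s3, s4}
EG (AX (~r & a)): greatest fixpoint, start Z0 = {s1, s2, s3, s4}, keep only states in Sat with some successor in Z. Z1 = {s3, s4}; fixed.
Sat(EG (AX (~r & a))) = {s3, s4}
E[a U EG (AX (~r & a))]: least fixpoint, start Z0 = Sat(EG (AX (~r & a))) = {s3, s4}, add states in Sat(a) with some successor in Z. Z1 = {s3, s4, s6}; fixed.
Sat(E[a U EG (AX (~r & a))]) = {s3, s4, s6}
s0 ∉ Sat(E[a U EG (AX (~r & a))]) = {s3, s4, s6}, so the formula does not hold at s0.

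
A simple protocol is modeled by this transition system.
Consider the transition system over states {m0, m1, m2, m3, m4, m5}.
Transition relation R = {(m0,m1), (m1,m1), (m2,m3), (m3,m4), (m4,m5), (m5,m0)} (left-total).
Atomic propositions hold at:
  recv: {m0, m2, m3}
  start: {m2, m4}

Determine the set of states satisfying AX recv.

Sat(AX recv) = {s : every successor in {m0, m2, m3}} = {m2, m5}

{m2, m5}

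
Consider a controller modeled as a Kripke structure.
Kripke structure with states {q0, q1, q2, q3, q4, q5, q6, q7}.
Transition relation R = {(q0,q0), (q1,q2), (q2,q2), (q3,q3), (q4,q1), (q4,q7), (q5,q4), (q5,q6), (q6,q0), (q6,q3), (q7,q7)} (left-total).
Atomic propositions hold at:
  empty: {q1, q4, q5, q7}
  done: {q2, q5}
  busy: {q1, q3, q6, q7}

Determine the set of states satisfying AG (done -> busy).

Sat(done -> busy) = {q0, q1, q3, q4, q6, q7}
AG (done -> busy): greatest fixpoint, start Z0 = {q0, q1, q3, q4, q6, q7}, keep only states in Sat with every successor in Z. Z1 = {q0, q3, q4, q6, q7}; Z2 = {q0, q3, q6, q7}; fixed.
Sat(AG (done -> busy)) = {q0, q3, q6, q7}

{q0, q3, q6, q7}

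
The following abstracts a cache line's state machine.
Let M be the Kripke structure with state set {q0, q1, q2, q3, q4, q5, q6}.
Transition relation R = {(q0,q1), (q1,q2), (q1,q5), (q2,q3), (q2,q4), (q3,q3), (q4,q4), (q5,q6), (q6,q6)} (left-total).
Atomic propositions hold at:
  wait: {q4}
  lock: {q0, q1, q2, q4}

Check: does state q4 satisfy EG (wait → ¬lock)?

Sat(¬lock) = {q3, q5, q6}
Sat(wait → ¬lock) = {q0, q1, q2, q3, q5, q6}
EG (wait → ¬lock): greatest fixpoint, start Z0 = {q0, q1, q2, q3, q5, q6}, keep only states in Sat with some successor in Z. Already a fixed point.
Sat(EG (wait → ¬lock)) = {q0, q1, q2, q3, q5, q6}
q4 ∉ Sat(EG (wait → ¬lock)) = {q0, q1, q2, q3, q5, q6}, so the formula does not hold at q4.

No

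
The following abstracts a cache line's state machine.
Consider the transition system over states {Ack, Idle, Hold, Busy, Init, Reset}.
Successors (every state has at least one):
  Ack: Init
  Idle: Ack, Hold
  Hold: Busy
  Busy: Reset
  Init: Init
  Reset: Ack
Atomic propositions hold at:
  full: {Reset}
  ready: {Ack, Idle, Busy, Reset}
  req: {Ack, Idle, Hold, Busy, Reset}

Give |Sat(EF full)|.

4

EF full: least fixpoint, start Z0 = {Reset}, add states with some successor in Z. Z1 = {Busy, Reset}; Z2 = {Hold, Busy, Reset}; Z3 = {Idle, Hold, Busy, Reset}; fixed.
Sat(EF full) = {Idle, Hold, Busy, Reset}
|Sat(EF full)| = |{Idle, Hold, Busy, Reset}| = 4.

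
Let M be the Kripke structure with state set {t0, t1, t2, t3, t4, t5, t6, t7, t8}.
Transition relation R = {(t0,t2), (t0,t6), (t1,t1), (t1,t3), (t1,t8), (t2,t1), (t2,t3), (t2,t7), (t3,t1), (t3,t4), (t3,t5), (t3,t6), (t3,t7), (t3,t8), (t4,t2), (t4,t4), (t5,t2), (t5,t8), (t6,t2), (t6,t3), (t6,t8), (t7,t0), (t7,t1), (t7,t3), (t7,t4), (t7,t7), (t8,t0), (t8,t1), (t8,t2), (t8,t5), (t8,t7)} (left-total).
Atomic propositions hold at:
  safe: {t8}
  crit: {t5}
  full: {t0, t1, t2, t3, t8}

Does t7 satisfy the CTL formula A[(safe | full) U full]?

Sat(safe | full) = {t0, t1, t2, t3, t8}
A[(safe | full) U full]: least fixpoint, start Z0 = Sat(full) = {t0, t1, t2, t3, t8}, add states in Sat(safe | full) with every successor in Z. Already a fixed point.
Sat(A[(safe | full) U full]) = {t0, t1, t2, t3, t8}
t7 ∉ Sat(A[(safe | full) U full]) = {t0, t1, t2, t3, t8}, so the formula does not hold at t7.

No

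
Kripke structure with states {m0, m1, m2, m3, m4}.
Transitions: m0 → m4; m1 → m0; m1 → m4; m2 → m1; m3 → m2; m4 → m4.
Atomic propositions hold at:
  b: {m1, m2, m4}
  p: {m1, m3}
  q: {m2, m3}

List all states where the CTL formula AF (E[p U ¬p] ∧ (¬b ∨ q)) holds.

{m0, m2, m3}

Sat(¬p) = {m0, m2, m4}
E[p U ¬p]: least fixpoint, start Z0 = Sat(¬p) = {m0, m2, m4}, add states in Sat(p) with some successor in Z. Z1 = {m0, m1, m2, m3, m4}; fixed.
Sat(E[p U ¬p]) = {m0, m1, m2, m3, m4}
Sat(¬b) = {m0, m3}
Sat(¬b ∨ q) = {m0, m2, m3}
Sat(E[p U ¬p] ∧ (¬b ∨ q)) = {m0, m2, m3}
AF (E[p U ¬p] ∧ (¬b ∨ q)): least fixpoint, start Z0 = {m0, m2, m3}, add states with every successor in Z. Already a fixed point.
Sat(AF (E[p U ¬p] ∧ (¬b ∨ q))) = {m0, m2, m3}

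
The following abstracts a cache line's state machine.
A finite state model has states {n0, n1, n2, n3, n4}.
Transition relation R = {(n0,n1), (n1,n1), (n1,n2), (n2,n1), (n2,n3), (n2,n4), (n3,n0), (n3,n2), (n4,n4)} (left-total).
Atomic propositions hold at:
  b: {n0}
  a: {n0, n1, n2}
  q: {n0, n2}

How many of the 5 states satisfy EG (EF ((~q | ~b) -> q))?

4

Sat(~q) = {n1, n3, n4}
Sat(~b) = {n1, n2, n3, n4}
Sat(~q | ~b) = {n1, n2, n3, n4}
Sat((~q | ~b) -> q) = {n0, n2}
EF ((~q | ~b) -> q): least fixpoint, start Z0 = {n0, n2}, add states with some successor in Z. Z1 = {n0, n1, n2, n3}; fixed.
Sat(EF ((~q | ~b) -> q)) = {n0, n1, n2, n3}
EG (EF ((~q | ~b) -> q)): greatest fixpoint, start Z0 = {n0, n1, n2, n3}, keep only states in Sat with some successor in Z. Already a fixed point.
Sat(EG (EF ((~q | ~b) -> q))) = {n0, n1, n2, n3}
|Sat(EG (EF ((~q | ~b) -> q)))| = |{n0, n1, n2, n3}| = 4.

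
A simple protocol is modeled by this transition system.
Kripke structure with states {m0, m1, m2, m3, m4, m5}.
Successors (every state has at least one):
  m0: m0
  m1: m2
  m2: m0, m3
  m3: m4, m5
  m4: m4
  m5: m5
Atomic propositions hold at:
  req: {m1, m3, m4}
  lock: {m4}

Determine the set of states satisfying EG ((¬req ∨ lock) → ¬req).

Sat(¬req) = {m0, m2, m5}
Sat(¬req ∨ lock) = {m0, m2, m4, m5}
Sat((¬req ∨ lock) → ¬req) = {m0, m1, m2, m3, m5}
EG ((¬req ∨ lock) → ¬req): greatest fixpoint, start Z0 = {m0, m1, m2, m3, m5}, keep only states in Sat with some successor in Z. Already a fixed point.
Sat(EG ((¬req ∨ lock) → ¬req)) = {m0, m1, m2, m3, m5}

{m0, m1, m2, m3, m5}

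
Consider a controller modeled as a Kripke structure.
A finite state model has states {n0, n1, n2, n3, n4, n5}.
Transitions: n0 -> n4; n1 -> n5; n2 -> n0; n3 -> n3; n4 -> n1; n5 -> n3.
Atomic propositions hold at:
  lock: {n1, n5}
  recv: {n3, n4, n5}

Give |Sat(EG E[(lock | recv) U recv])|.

4

Sat(lock | recv) = {n1, n3, n4, n5}
E[(lock | recv) U recv]: least fixpoint, start Z0 = Sat(recv) = {n3, n4, n5}, add states in Sat(lock | recv) with some successor in Z. Z1 = {n1, n3, n4, n5}; fixed.
Sat(E[(lock | recv) U recv]) = {n1, n3, n4, n5}
EG E[(lock | recv) U recv]: greatest fixpoint, start Z0 = {n1, n3, n4, n5}, keep only states in Sat with some successor in Z. Already a fixed point.
Sat(EG E[(lock | recv) U recv]) = {n1, n3, n4, n5}
|Sat(EG E[(lock | recv) U recv])| = |{n1, n3, n4, n5}| = 4.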